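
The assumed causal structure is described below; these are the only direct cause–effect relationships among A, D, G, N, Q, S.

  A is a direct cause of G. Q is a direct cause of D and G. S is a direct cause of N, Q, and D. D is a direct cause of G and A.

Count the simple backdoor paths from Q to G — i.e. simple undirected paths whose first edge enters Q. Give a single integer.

A backdoor path from Q to G is any simple undirected path whose first edge points into Q (i.e. leaves Q via a parent).
Parents of Q: {S}.
Enumerating:
  P1: Q <- S -> D -> A -> G
  P2: Q <- S -> D -> G
That exhausts the simple backdoor paths. Count: 2.

2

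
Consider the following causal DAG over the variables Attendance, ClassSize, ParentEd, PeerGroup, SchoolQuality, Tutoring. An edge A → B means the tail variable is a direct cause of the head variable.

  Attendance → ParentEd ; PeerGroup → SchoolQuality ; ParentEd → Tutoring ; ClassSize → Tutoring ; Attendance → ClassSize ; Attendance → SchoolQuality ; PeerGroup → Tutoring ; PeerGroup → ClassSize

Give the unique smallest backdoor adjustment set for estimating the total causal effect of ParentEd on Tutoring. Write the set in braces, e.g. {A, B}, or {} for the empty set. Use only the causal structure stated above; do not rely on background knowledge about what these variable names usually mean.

{Attendance}

Variables eligible for adjustment (non-descendants of ParentEd, excluding ParentEd and Tutoring): {Attendance, ClassSize, PeerGroup, SchoolQuality}.
Backdoor paths from ParentEd to Tutoring:
  P1: ParentEd <- Attendance -> SchoolQuality <- PeerGroup -> ClassSize -> Tutoring
  P2: ParentEd <- Attendance -> SchoolQuality <- PeerGroup -> Tutoring
  P3: ParentEd <- Attendance -> ClassSize <- PeerGroup -> Tutoring
  P4: ParentEd <- Attendance -> ClassSize -> Tutoring
The empty set is not sufficient: P4 (ParentEd <- Attendance -> ClassSize -> Tutoring) has no collider blocking it and no conditioned non-collider, so it is open.
Try {Attendance}:
  P1: blocked at fork node Attendance ∈ conditioning set.
  P2: blocked at fork node Attendance ∈ conditioning set.
  P3: blocked at fork node Attendance ∈ conditioning set.
  P4: blocked at fork node Attendance ∈ conditioning set.
{Attendance} contains no descendant of ParentEd and blocks every backdoor path.
No other singleton works — e.g. {PeerGroup} leaves P4 open — so {Attendance} is the unique smallest valid adjustment set.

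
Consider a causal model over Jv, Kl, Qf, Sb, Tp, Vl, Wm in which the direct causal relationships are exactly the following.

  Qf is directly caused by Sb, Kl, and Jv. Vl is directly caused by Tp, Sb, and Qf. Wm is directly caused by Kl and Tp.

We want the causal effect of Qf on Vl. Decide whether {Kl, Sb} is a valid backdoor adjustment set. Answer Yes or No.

Yes

Backdoor paths from Qf to Vl (paths whose first edge points into Qf):
  P1: Qf <- Sb -> Vl
  P2: Qf <- Kl -> Wm <- Tp -> Vl
Condition 1 (no descendant of Qf in the set): holds — descendants of Qf are {Vl}; none are in {Kl, Sb}.
Condition 2 (every backdoor path blocked by {Kl, Sb}):
  P1: blocked at fork node Sb ∈ conditioning set.
  P2: blocked at fork node Kl ∈ conditioning set.
{Kl, Sb} satisfies the backdoor criterion.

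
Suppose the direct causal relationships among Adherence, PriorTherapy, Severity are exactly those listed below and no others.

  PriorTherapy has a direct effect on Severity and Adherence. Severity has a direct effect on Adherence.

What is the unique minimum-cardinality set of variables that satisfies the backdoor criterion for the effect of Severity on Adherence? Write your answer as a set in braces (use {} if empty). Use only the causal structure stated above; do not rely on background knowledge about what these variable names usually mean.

{PriorTherapy}

Variables eligible for adjustment (non-descendants of Severity, excluding Severity and Adherence): {PriorTherapy}.
Backdoor paths from Severity to Adherence:
  P1: Severity <- PriorTherapy -> Adherence
The empty set is not sufficient: P1 (Severity <- PriorTherapy -> Adherence) has no collider blocking it and no conditioned non-collider, so it is open.
Try {PriorTherapy}:
  P1: blocked at fork node PriorTherapy ∈ conditioning set.
{PriorTherapy} contains no descendant of Severity and blocks every backdoor path.
{PriorTherapy} is the unique smallest valid adjustment set.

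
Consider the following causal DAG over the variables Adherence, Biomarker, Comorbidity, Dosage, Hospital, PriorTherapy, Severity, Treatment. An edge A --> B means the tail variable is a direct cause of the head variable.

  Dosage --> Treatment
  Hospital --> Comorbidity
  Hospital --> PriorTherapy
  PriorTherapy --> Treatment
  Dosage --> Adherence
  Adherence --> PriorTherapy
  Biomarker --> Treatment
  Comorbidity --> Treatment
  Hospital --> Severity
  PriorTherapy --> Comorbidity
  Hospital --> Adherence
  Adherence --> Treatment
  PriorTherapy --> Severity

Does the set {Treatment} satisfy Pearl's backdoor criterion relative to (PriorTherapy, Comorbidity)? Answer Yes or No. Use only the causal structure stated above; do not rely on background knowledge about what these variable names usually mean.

No

Backdoor paths from PriorTherapy to Comorbidity (paths whose first edge points into PriorTherapy):
  P1: PriorTherapy <- Hospital -> Adherence <- Dosage -> Treatment <- Comorbidity
  P2: PriorTherapy <- Hospital -> Adherence -> Treatment <- Comorbidity
  P3: PriorTherapy <- Hospital -> Comorbidity
  P4: PriorTherapy <- Adherence <- Hospital -> Comorbidity
  P5: PriorTherapy <- Adherence <- Dosage -> Treatment <- Comorbidity
  P6: PriorTherapy <- Adherence -> Treatment <- Comorbidity
Condition 1 (no descendant of PriorTherapy in the set): FAILS — Treatment is a descendant of PriorTherapy.
Condition 2 (every backdoor path blocked by {Treatment}):
  P1: open — collider(s) Adherence, Treatment are conditioned on (or have a conditioned descendant) and no non-collider on the path is in the set.
  P2: open — collider(s) Treatment are conditioned on (or have a conditioned descendant) and no non-collider on the path is in the set.
  P3: open — no interior node is in the conditioning set.
  P4: open — no interior node is in the conditioning set.
  P5: open — collider(s) Treatment are conditioned on (or have a conditioned descendant) and no non-collider on the path is in the set.
  P6: open — collider(s) Treatment are conditioned on (or have a conditioned descendant) and no non-collider on the path is in the set.
{Treatment} does not satisfy the backdoor criterion.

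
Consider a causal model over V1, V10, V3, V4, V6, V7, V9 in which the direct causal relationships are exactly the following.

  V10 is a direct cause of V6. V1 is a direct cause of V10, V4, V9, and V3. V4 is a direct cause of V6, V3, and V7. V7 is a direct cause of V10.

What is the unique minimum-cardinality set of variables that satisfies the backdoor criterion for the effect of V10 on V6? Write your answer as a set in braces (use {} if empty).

{V4}

Variables eligible for adjustment (non-descendants of V10, excluding V10 and V6): {V1, V3, V4, V7, V9}.
Backdoor paths from V10 to V6:
  P1: V10 <- V1 -> V4 -> V6
  P2: V10 <- V1 -> V3 <- V4 -> V6
  P3: V10 <- V7 <- V4 -> V6
The empty set is not sufficient: P1 (V10 <- V1 -> V4 -> V6) has no collider blocking it and no conditioned non-collider, so it is open.
Try {V4}:
  P1: blocked at chain node V4 ∈ conditioning set.
  P2: blocked at collider V3 (neither it nor any descendant is in the conditioning set).
  P3: blocked at fork node V4 ∈ conditioning set.
{V4} contains no descendant of V10 and blocks every backdoor path.
No other singleton works — e.g. {V1} leaves P3 open — so {V4} is the unique smallest valid adjustment set.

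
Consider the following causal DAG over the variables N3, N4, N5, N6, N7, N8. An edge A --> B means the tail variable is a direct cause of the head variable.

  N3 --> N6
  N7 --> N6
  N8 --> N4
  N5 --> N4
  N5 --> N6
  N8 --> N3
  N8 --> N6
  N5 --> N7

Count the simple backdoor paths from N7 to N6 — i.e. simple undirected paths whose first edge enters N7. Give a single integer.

3

A backdoor path from N7 to N6 is any simple undirected path whose first edge points into N7 (i.e. leaves N7 via a parent).
Parents of N7: {N5}.
Enumerating:
  P1: N7 <- N5 -> N4 <- N8 -> N3 -> N6
  P2: N7 <- N5 -> N4 <- N8 -> N6
  P3: N7 <- N5 -> N6
That exhausts the simple backdoor paths. Count: 3.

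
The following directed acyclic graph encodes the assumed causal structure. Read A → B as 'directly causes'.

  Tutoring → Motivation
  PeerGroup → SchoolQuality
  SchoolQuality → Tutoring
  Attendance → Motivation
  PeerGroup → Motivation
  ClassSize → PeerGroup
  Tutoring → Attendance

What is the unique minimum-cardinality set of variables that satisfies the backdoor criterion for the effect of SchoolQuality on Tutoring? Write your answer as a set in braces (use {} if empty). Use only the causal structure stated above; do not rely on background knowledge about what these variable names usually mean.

Variables eligible for adjustment (non-descendants of SchoolQuality, excluding SchoolQuality and Tutoring): {ClassSize, PeerGroup}.
Backdoor paths from SchoolQuality to Tutoring:
  P1: SchoolQuality <- PeerGroup -> Motivation <- Tutoring
  P2: SchoolQuality <- PeerGroup -> Motivation <- Attendance <- Tutoring
Each backdoor path contains an unconditioned collider, so every path is already blocked with the empty conditioning set:
  P1: blocked at collider Motivation (neither it nor any descendant is in the conditioning set).
  P2: blocked at collider Motivation (neither it nor any descendant is in the conditioning set).
The empty set is therefore the unique smallest valid set.

{}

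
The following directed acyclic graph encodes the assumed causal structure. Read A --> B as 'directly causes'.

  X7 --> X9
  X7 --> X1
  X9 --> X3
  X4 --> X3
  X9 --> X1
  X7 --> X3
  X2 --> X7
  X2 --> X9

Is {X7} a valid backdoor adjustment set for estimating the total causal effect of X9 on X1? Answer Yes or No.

Backdoor paths from X9 to X1 (paths whose first edge points into X9):
  P1: X9 <- X2 -> X7 -> X1
  P2: X9 <- X7 -> X1
Condition 1 (no descendant of X9 in the set): holds — descendants of X9 are {X1, X3}; none are in {X7}.
Condition 2 (every backdoor path blocked by {X7}):
  P1: blocked at chain node X7 ∈ conditioning set.
  P2: blocked at fork node X7 ∈ conditioning set.
{X7} satisfies the backdoor criterion.

Yes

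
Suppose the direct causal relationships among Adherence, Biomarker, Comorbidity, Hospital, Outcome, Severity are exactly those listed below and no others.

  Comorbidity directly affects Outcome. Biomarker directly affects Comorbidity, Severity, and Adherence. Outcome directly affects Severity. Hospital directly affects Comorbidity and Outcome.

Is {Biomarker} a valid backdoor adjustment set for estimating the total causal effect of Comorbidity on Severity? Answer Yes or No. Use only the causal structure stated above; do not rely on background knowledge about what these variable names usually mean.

Backdoor paths from Comorbidity to Severity (paths whose first edge points into Comorbidity):
  P1: Comorbidity <- Hospital -> Outcome -> Severity
  P2: Comorbidity <- Biomarker -> Severity
Condition 1 (no descendant of Comorbidity in the set): holds — descendants of Comorbidity are {Outcome, Severity}; none are in {Biomarker}.
Condition 2 (every backdoor path blocked by {Biomarker}):
  P1: open — no interior node is in the conditioning set.
  P2: blocked at fork node Biomarker ∈ conditioning set.
{Biomarker} does not satisfy the backdoor criterion.

No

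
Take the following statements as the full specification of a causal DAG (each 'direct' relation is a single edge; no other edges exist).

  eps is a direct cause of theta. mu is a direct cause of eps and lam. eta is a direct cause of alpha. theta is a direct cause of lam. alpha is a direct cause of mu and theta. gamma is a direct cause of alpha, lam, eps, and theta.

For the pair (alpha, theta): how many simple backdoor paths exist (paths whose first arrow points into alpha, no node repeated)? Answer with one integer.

5

A backdoor path from alpha to theta is any simple undirected path whose first edge points into alpha (i.e. leaves alpha via a parent).
Parents of alpha: {eta, gamma}.
Enumerating:
  P1: alpha <- gamma -> eps <- mu -> lam <- theta
  P2: alpha <- gamma -> eps -> theta
  P3: alpha <- gamma -> theta
  P4: alpha <- gamma -> lam <- mu -> eps -> theta
  P5: alpha <- gamma -> lam <- theta
That exhausts the simple backdoor paths. Count: 5.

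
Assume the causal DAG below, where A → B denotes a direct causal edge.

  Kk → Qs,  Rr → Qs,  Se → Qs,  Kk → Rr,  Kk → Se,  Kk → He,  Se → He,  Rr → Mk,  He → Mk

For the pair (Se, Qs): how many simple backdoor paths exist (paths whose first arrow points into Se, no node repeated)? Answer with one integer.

A backdoor path from Se to Qs is any simple undirected path whose first edge points into Se (i.e. leaves Se via a parent).
Parents of Se: {Kk}.
Enumerating:
  P1: Se <- Kk -> Rr -> Qs
  P2: Se <- Kk -> Qs
  P3: Se <- Kk -> He -> Mk <- Rr -> Qs
That exhausts the simple backdoor paths. Count: 3.

3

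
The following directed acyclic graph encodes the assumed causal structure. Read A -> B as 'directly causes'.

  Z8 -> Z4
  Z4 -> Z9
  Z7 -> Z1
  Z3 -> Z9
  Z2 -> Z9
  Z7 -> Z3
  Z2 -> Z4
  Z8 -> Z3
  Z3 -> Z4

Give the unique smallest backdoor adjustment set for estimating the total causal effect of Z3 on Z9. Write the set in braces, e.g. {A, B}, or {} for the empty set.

Variables eligible for adjustment (non-descendants of Z3, excluding Z3 and Z9): {Z1, Z2, Z7, Z8}.
Backdoor paths from Z3 to Z9:
  P1: Z3 <- Z8 -> Z4 <- Z2 -> Z9
  P2: Z3 <- Z8 -> Z4 -> Z9
The empty set is not sufficient: P2 (Z3 <- Z8 -> Z4 -> Z9) has no collider blocking it and no conditioned non-collider, so it is open.
Try {Z8}:
  P1: blocked at fork node Z8 ∈ conditioning set.
  P2: blocked at fork node Z8 ∈ conditioning set.
{Z8} contains no descendant of Z3 and blocks every backdoor path.
No other singleton works — e.g. {Z7} leaves P2 open — so {Z8} is the unique smallest valid adjustment set.

{Z8}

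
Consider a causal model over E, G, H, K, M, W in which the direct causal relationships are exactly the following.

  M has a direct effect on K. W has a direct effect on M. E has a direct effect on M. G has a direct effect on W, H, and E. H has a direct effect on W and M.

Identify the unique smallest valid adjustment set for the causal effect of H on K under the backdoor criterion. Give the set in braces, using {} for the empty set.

Variables eligible for adjustment (non-descendants of H, excluding H and K): {E, G}.
Backdoor paths from H to K:
  P1: H <- G -> E -> M -> K
  P2: H <- G -> W -> M -> K
The empty set is not sufficient: P1 (H <- G -> E -> M -> K) has no collider blocking it and no conditioned non-collider, so it is open.
Try {G}:
  P1: blocked at fork node G ∈ conditioning set.
  P2: blocked at fork node G ∈ conditioning set.
{G} contains no descendant of H and blocks every backdoor path.
No other singleton works — e.g. {E} leaves P2 open — so {G} is the unique smallest valid adjustment set.

{G}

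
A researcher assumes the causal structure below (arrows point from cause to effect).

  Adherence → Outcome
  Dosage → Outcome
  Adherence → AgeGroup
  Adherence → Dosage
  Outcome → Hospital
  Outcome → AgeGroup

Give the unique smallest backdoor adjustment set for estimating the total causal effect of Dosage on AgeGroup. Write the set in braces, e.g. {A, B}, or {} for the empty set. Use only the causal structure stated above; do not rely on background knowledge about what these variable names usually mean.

{Adherence}

Variables eligible for adjustment (non-descendants of Dosage, excluding Dosage and AgeGroup): {Adherence}.
Backdoor paths from Dosage to AgeGroup:
  P1: Dosage <- Adherence -> Outcome -> AgeGroup
  P2: Dosage <- Adherence -> AgeGroup
The empty set is not sufficient: P1 (Dosage <- Adherence -> Outcome -> AgeGroup) has no collider blocking it and no conditioned non-collider, so it is open.
Try {Adherence}:
  P1: blocked at fork node Adherence ∈ conditioning set.
  P2: blocked at fork node Adherence ∈ conditioning set.
{Adherence} contains no descendant of Dosage and blocks every backdoor path.
{Adherence} is the unique smallest valid adjustment set.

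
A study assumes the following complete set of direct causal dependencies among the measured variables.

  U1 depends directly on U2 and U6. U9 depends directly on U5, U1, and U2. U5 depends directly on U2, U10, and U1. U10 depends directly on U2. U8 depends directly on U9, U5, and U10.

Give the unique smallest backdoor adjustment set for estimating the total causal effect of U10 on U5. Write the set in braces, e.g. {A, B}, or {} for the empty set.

{U2}

Variables eligible for adjustment (non-descendants of U10, excluding U10 and U5): {U1, U2, U6}.
Backdoor paths from U10 to U5:
  P1: U10 <- U2 -> U1 -> U5
  P2: U10 <- U2 -> U1 -> U9 <- U5
  P3: U10 <- U2 -> U1 -> U9 -> U8 <- U5
  P4: U10 <- U2 -> U5
  P5: U10 <- U2 -> U9 <- U1 -> U5
  P6: U10 <- U2 -> U9 <- U5
  P7: U10 <- U2 -> U9 -> U8 <- U5
The empty set is not sufficient: P1 (U10 <- U2 -> U1 -> U5) has no collider blocking it and no conditioned non-collider, so it is open.
Try {U2}:
  P1: blocked at fork node U2 ∈ conditioning set.
  P2: blocked at fork node U2 ∈ conditioning set.
  P3: blocked at fork node U2 ∈ conditioning set.
  P4: blocked at fork node U2 ∈ conditioning set.
  P5: blocked at fork node U2 ∈ conditioning set.
  P6: blocked at fork node U2 ∈ conditioning set.
  P7: blocked at fork node U2 ∈ conditioning set.
{U2} contains no descendant of U10 and blocks every backdoor path.
No other singleton works — e.g. {U6} leaves P1 open — so {U2} is the unique smallest valid adjustment set.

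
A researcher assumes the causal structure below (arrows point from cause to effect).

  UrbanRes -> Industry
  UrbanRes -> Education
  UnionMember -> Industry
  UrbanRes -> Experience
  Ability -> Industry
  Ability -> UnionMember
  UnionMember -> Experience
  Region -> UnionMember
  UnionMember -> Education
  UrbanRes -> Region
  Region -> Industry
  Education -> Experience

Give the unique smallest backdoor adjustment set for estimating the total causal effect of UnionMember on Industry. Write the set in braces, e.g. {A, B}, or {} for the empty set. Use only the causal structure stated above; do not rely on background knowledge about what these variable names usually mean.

Variables eligible for adjustment (non-descendants of UnionMember, excluding UnionMember and Industry): {Ability, Region, UrbanRes}.
Backdoor paths from UnionMember to Industry:
  P1: UnionMember <- Region <- UrbanRes -> Industry
  P2: UnionMember <- Region -> Industry
  P3: UnionMember <- Ability -> Industry
The empty set is not sufficient: P1 (UnionMember <- Region <- UrbanRes -> Industry) has no collider blocking it and no conditioned non-collider, so it is open.
Try {Ability, Region}:
  P1: blocked at chain node Region ∈ conditioning set.
  P2: blocked at fork node Region ∈ conditioning set.
  P3: blocked at fork node Ability ∈ conditioning set.
{Ability, Region} contains no descendant of UnionMember and blocks every backdoor path.
Every element of {Ability, Region} is needed (dropping Ability leaves P3 open; dropping Region leaves P1 open), so no proper subset is valid.
Among all size-2 subsets of the eligible variables, only {Ability, Region} blocks every backdoor path, so it is the unique smallest valid adjustment set.

{Ability, Region}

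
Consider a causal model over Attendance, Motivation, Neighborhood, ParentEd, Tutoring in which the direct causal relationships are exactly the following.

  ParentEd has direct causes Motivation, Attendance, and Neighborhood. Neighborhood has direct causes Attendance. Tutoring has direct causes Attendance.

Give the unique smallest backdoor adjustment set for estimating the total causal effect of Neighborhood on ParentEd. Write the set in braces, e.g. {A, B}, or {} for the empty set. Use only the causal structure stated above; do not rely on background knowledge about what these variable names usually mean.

Variables eligible for adjustment (non-descendants of Neighborhood, excluding Neighborhood and ParentEd): {Attendance, Motivation, Tutoring}.
Backdoor paths from Neighborhood to ParentEd:
  P1: Neighborhood <- Attendance -> ParentEd
The empty set is not sufficient: P1 (Neighborhood <- Attendance -> ParentEd) has no collider blocking it and no conditioned non-collider, so it is open.
Try {Attendance}:
  P1: blocked at fork node Attendance ∈ conditioning set.
{Attendance} contains no descendant of Neighborhood and blocks every backdoor path.
No other singleton works — e.g. {Motivation} leaves P1 open — so {Attendance} is the unique smallest valid adjustment set.

{Attendance}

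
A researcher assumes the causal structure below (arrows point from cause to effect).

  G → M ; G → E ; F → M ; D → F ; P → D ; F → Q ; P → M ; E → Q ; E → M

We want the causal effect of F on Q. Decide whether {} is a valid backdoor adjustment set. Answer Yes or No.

Yes

Backdoor paths from F to Q (paths whose first edge points into F):
  P1: F <- D <- P -> M <- G -> E -> Q
  P2: F <- D <- P -> M <- E -> Q
Condition 1 (no descendant of F in the set): holds — descendants of F are {M, Q}; none are in {}.
Condition 2 (every backdoor path blocked by {}):
  P1: blocked at collider M (neither it nor any descendant is in the conditioning set).
  P2: blocked at collider M (neither it nor any descendant is in the conditioning set).
{} satisfies the backdoor criterion.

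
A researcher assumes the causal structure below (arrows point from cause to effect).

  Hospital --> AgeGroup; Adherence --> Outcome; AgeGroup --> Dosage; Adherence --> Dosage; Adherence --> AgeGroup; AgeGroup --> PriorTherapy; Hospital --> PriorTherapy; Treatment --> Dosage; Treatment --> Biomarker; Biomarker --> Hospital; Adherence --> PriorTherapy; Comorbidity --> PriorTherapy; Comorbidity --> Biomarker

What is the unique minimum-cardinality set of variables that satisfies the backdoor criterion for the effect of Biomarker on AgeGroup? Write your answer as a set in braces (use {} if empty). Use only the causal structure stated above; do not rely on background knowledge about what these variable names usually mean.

Variables eligible for adjustment (non-descendants of Biomarker, excluding Biomarker and AgeGroup): {Adherence, Comorbidity, Outcome, Treatment}.
Backdoor paths from Biomarker to AgeGroup:
  P1: Biomarker <- Treatment -> Dosage <- Adherence -> AgeGroup
  P2: Biomarker <- Treatment -> Dosage <- Adherence -> PriorTherapy <- Hospital -> AgeGroup
  P3: Biomarker <- Treatment -> Dosage <- Adherence -> PriorTherapy <- AgeGroup
  P4: Biomarker <- Treatment -> Dosage <- AgeGroup
  P5: Biomarker <- Comorbidity -> PriorTherapy <- Adherence -> AgeGroup
  P6: Biomarker <- Comorbidity -> PriorTherapy <- Adherence -> Dosage <- AgeGroup
  P7: Biomarker <- Comorbidity -> PriorTherapy <- Hospital -> AgeGroup
  P8: Biomarker <- Comorbidity -> PriorTherapy <- AgeGroup
Each backdoor path contains an unconditioned collider, so every path is already blocked with the empty conditioning set:
  P1: blocked at collider Dosage (neither it nor any descendant is in the conditioning set).
  P2: blocked at collider Dosage (neither it nor any descendant is in the conditioning set).
  P3: blocked at collider Dosage (neither it nor any descendant is in the conditioning set).
  P4: blocked at collider Dosage (neither it nor any descendant is in the conditioning set).
  P5: blocked at collider PriorTherapy (neither it nor any descendant is in the conditioning set).
  P6: blocked at collider PriorTherapy (neither it nor any descendant is in the conditioning set).
  P7: blocked at collider PriorTherapy (neither it nor any descendant is in the conditioning set).
  P8: blocked at collider PriorTherapy (neither it nor any descendant is in the conditioning set).
The empty set is therefore the unique smallest valid set.

{}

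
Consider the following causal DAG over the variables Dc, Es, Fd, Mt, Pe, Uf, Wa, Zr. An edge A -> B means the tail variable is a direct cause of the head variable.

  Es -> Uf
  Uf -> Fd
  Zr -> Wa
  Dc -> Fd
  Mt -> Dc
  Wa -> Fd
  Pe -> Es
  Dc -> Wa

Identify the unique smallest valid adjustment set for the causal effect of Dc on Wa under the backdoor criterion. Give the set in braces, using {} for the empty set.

{}

Variables eligible for adjustment (non-descendants of Dc, excluding Dc and Wa): {Es, Mt, Pe, Uf, Zr}.
Backdoor paths from Dc to Wa:
  (none)
With no backdoor paths the empty set already satisfies the criterion, and it is trivially minimal.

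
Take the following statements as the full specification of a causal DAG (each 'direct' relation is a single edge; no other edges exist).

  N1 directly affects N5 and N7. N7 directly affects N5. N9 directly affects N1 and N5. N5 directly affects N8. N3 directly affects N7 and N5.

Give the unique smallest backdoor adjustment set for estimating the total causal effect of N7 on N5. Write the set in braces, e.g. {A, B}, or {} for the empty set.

Variables eligible for adjustment (non-descendants of N7, excluding N7 and N5): {N1, N3, N9}.
Backdoor paths from N7 to N5:
  P1: N7 <- N3 -> N5
  P2: N7 <- N1 <- N9 -> N5
  P3: N7 <- N1 -> N5
The empty set is not sufficient: P1 (N7 <- N3 -> N5) has no collider blocking it and no conditioned non-collider, so it is open.
Try {N1, N3}:
  P1: blocked at fork node N3 ∈ conditioning set.
  P2: blocked at chain node N1 ∈ conditioning set.
  P3: blocked at fork node N1 ∈ conditioning set.
{N1, N3} contains no descendant of N7 and blocks every backdoor path.
Every element of {N1, N3} is needed (dropping N1 leaves P2 open; dropping N3 leaves P1 open), so no proper subset is valid.
Among all size-2 subsets of the eligible variables, only {N1, N3} blocks every backdoor path, so it is the unique smallest valid adjustment set.

{N1, N3}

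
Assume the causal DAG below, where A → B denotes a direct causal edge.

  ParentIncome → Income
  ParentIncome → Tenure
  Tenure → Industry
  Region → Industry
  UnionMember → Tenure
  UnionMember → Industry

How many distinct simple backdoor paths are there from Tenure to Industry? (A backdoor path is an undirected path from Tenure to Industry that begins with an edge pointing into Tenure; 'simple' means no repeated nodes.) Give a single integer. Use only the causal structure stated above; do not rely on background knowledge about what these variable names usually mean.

1

A backdoor path from Tenure to Industry is any simple undirected path whose first edge points into Tenure (i.e. leaves Tenure via a parent).
Parents of Tenure: {ParentIncome, UnionMember}.
Enumerating:
  P1: Tenure <- UnionMember -> Industry
That exhausts the simple backdoor paths. Count: 1.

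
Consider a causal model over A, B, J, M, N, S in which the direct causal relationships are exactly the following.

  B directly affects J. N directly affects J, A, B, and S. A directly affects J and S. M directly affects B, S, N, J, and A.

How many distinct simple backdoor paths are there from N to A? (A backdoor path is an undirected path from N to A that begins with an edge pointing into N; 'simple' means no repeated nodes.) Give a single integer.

A backdoor path from N to A is any simple undirected path whose first edge points into N (i.e. leaves N via a parent).
Parents of N: {M}.
Enumerating:
  P1: N <- M -> A
  P2: N <- M -> B -> J <- A
  P3: N <- M -> S <- A
  P4: N <- M -> J <- A
That exhausts the simple backdoor paths. Count: 4.

4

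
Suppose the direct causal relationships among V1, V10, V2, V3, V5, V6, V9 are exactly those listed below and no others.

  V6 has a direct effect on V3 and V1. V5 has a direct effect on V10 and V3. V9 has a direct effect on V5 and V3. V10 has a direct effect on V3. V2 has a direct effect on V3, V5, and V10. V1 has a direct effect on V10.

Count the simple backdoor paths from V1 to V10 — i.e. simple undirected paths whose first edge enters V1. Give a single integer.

7

A backdoor path from V1 to V10 is any simple undirected path whose first edge points into V1 (i.e. leaves V1 via a parent).
Parents of V1: {V6}.
Enumerating:
  P1: V1 <- V6 -> V3 <- V2 -> V5 -> V10
  P2: V1 <- V6 -> V3 <- V2 -> V10
  P3: V1 <- V6 -> V3 <- V9 -> V5 <- V2 -> V10
  P4: V1 <- V6 -> V3 <- V9 -> V5 -> V10
  P5: V1 <- V6 -> V3 <- V5 <- V2 -> V10
  P6: V1 <- V6 -> V3 <- V5 -> V10
  P7: V1 <- V6 -> V3 <- V10
That exhausts the simple backdoor paths. Count: 7.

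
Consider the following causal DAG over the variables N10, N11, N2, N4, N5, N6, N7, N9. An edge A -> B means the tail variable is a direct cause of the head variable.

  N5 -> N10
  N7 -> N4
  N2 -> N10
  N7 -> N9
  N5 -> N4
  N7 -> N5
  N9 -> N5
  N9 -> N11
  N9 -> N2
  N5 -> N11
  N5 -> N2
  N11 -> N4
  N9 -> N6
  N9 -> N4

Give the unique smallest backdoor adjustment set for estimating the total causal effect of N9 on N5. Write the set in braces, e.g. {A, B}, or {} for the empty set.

{N7}

Variables eligible for adjustment (non-descendants of N9, excluding N9 and N5): {N7}.
Backdoor paths from N9 to N5:
  P1: N9 <- N7 -> N5
  P2: N9 <- N7 -> N4 <- N5
  P3: N9 <- N7 -> N4 <- N11 <- N5
The empty set is not sufficient: P1 (N9 <- N7 -> N5) has no collider blocking it and no conditioned non-collider, so it is open.
Try {N7}:
  P1: blocked at fork node N7 ∈ conditioning set.
  P2: blocked at fork node N7 ∈ conditioning set.
  P3: blocked at fork node N7 ∈ conditioning set.
{N7} contains no descendant of N9 and blocks every backdoor path.
{N7} is the unique smallest valid adjustment set.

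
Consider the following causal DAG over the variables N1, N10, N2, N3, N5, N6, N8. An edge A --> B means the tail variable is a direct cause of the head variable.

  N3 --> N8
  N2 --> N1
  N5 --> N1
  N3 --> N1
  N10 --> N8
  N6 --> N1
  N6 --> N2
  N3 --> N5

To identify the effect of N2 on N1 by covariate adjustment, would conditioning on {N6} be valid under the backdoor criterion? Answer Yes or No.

Yes

Backdoor paths from N2 to N1 (paths whose first edge points into N2):
  P1: N2 <- N6 -> N1
Condition 1 (no descendant of N2 in the set): holds — descendants of N2 are {N1}; none are in {N6}.
Condition 2 (every backdoor path blocked by {N6}):
  P1: blocked at fork node N6 ∈ conditioning set.
{N6} satisfies the backdoor criterion.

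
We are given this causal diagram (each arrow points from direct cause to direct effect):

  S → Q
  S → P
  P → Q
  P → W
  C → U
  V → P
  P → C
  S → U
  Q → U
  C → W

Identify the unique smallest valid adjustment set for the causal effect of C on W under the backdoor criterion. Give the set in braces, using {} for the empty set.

{P}

Variables eligible for adjustment (non-descendants of C, excluding C and W): {P, Q, S, V}.
Backdoor paths from C to W:
  P1: C <- P -> W
The empty set is not sufficient: P1 (C <- P -> W) has no collider blocking it and no conditioned non-collider, so it is open.
Try {P}:
  P1: blocked at fork node P ∈ conditioning set.
{P} contains no descendant of C and blocks every backdoor path.
No other singleton works — e.g. {V} leaves P1 open — so {P} is the unique smallest valid adjustment set.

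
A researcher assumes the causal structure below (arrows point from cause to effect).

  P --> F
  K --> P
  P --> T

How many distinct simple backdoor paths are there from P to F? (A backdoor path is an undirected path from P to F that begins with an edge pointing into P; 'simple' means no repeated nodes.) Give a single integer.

A backdoor path from P to F is any simple undirected path whose first edge points into P (i.e. leaves P via a parent).
Parents of P: {K}.
No simple path from any parent of P reaches F without revisiting P, so there are no backdoor paths.

0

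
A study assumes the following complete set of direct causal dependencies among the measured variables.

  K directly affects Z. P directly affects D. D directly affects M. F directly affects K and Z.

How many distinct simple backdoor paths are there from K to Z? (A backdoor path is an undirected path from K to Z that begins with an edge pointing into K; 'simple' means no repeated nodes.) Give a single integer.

1

A backdoor path from K to Z is any simple undirected path whose first edge points into K (i.e. leaves K via a parent).
Parents of K: {F}.
Enumerating:
  P1: K <- F -> Z
That exhausts the simple backdoor paths. Count: 1.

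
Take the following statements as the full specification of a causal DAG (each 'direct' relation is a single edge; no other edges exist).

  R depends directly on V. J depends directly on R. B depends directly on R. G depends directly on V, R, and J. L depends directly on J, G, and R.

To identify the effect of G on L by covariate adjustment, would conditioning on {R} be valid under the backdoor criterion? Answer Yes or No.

No

Backdoor paths from G to L (paths whose first edge points into G):
  P1: G <- V -> R -> J -> L
  P2: G <- V -> R -> L
  P3: G <- R -> J -> L
  P4: G <- R -> L
  P5: G <- J <- R -> L
  P6: G <- J -> L
Condition 1 (no descendant of G in the set): holds — descendants of G are {L}; none are in {R}.
Condition 2 (every backdoor path blocked by {R}):
  P1: blocked at chain node R ∈ conditioning set.
  P2: blocked at chain node R ∈ conditioning set.
  P3: blocked at fork node R ∈ conditioning set.
  P4: blocked at fork node R ∈ conditioning set.
  P5: blocked at fork node R ∈ conditioning set.
  P6: open — no interior node is in the conditioning set.
{R} does not satisfy the backdoor criterion.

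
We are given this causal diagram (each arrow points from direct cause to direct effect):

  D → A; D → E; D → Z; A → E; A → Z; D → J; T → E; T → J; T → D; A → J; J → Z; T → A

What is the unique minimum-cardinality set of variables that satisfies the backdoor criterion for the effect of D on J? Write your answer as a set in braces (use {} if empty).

Variables eligible for adjustment (non-descendants of D, excluding D and J): {T}.
Backdoor paths from D to J:
  P1: D <- T -> A -> J
  P2: D <- T -> A -> Z <- J
  P3: D <- T -> J
  P4: D <- T -> E <- A -> J
  P5: D <- T -> E <- A -> Z <- J
The empty set is not sufficient: P1 (D <- T -> A -> J) has no collider blocking it and no conditioned non-collider, so it is open.
Try {T}:
  P1: blocked at fork node T ∈ conditioning set.
  P2: blocked at fork node T ∈ conditioning set.
  P3: blocked at fork node T ∈ conditioning set.
  P4: blocked at fork node T ∈ conditioning set.
  P5: blocked at fork node T ∈ conditioning set.
{T} contains no descendant of D and blocks every backdoor path.
{T} is the unique smallest valid adjustment set.

{T}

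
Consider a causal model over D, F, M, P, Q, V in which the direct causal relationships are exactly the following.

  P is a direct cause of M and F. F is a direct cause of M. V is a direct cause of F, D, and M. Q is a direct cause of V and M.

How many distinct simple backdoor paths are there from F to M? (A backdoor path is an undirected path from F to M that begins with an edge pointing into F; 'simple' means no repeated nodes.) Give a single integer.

A backdoor path from F to M is any simple undirected path whose first edge points into F (i.e. leaves F via a parent).
Parents of F: {P, V}.
Enumerating:
  P1: F <- V <- Q -> M
  P2: F <- V -> M
  P3: F <- P -> M
That exhausts the simple backdoor paths. Count: 3.

3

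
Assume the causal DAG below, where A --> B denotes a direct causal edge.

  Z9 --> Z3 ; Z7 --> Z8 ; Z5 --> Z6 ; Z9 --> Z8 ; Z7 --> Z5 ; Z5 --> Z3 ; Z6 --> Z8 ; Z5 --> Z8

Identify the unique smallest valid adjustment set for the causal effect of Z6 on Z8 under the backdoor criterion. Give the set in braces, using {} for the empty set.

{Z5}

Variables eligible for adjustment (non-descendants of Z6, excluding Z6 and Z8): {Z3, Z5, Z7, Z9}.
Backdoor paths from Z6 to Z8:
  P1: Z6 <- Z5 <- Z7 -> Z8
  P2: Z6 <- Z5 -> Z8
  P3: Z6 <- Z5 -> Z3 <- Z9 -> Z8
The empty set is not sufficient: P1 (Z6 <- Z5 <- Z7 -> Z8) has no collider blocking it and no conditioned non-collider, so it is open.
Try {Z5}:
  P1: blocked at chain node Z5 ∈ conditioning set.
  P2: blocked at fork node Z5 ∈ conditioning set.
  P3: blocked at fork node Z5 ∈ conditioning set.
{Z5} contains no descendant of Z6 and blocks every backdoor path.
No other singleton works — e.g. {Z7} leaves P2 open — so {Z5} is the unique smallest valid adjustment set.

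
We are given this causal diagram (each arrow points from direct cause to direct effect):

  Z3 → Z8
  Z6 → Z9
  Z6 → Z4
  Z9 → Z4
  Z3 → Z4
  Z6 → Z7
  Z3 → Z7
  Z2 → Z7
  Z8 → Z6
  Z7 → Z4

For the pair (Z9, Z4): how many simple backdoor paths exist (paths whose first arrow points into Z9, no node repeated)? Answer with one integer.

A backdoor path from Z9 to Z4 is any simple undirected path whose first edge points into Z9 (i.e. leaves Z9 via a parent).
Parents of Z9: {Z6}.
Enumerating:
  P1: Z9 <- Z6 <- Z8 <- Z3 -> Z7 -> Z4
  P2: Z9 <- Z6 <- Z8 <- Z3 -> Z4
  P3: Z9 <- Z6 -> Z7 <- Z3 -> Z4
  P4: Z9 <- Z6 -> Z7 -> Z4
  P5: Z9 <- Z6 -> Z4
That exhausts the simple backdoor paths. Count: 5.

5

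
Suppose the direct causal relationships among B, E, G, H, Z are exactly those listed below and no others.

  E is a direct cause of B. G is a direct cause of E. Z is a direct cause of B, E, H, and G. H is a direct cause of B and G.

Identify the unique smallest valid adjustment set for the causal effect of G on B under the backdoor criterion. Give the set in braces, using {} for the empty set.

Variables eligible for adjustment (non-descendants of G, excluding G and B): {H, Z}.
Backdoor paths from G to B:
  P1: G <- Z -> H -> B
  P2: G <- Z -> E -> B
  P3: G <- Z -> B
  P4: G <- H <- Z -> E -> B
  P5: G <- H <- Z -> B
  P6: G <- H -> B
The empty set is not sufficient: P1 (G <- Z -> H -> B) has no collider blocking it and no conditioned non-collider, so it is open.
Try {H, Z}:
  P1: blocked at fork node Z ∈ conditioning set.
  P2: blocked at fork node Z ∈ conditioning set.
  P3: blocked at fork node Z ∈ conditioning set.
  P4: blocked at chain node H ∈ conditioning set.
  P5: blocked at chain node H ∈ conditioning set.
  P6: blocked at fork node H ∈ conditioning set.
{H, Z} contains no descendant of G and blocks every backdoor path.
Every element of {H, Z} is needed (dropping H leaves P6 open; dropping Z leaves P2 open), so no proper subset is valid.
Among all size-2 subsets of the eligible variables, only {H, Z} blocks every backdoor path, so it is the unique smallest valid adjustment set.

{H, Z}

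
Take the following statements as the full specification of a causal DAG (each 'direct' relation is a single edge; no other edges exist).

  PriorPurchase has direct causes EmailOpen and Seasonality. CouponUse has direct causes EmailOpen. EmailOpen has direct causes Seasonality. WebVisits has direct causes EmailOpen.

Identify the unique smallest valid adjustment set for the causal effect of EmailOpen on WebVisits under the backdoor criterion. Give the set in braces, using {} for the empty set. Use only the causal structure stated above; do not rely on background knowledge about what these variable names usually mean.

{}

Variables eligible for adjustment (non-descendants of EmailOpen, excluding EmailOpen and WebVisits): {Seasonality}.
Backdoor paths from EmailOpen to WebVisits:
  (none)
With no backdoor paths the empty set already satisfies the criterion, and it is trivially minimal.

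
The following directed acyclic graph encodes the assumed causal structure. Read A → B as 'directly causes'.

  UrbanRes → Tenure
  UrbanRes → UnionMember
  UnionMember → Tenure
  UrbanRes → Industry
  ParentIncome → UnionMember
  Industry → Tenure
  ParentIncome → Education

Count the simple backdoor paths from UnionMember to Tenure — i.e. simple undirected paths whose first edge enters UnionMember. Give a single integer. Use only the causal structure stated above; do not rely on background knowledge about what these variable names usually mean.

A backdoor path from UnionMember to Tenure is any simple undirected path whose first edge points into UnionMember (i.e. leaves UnionMember via a parent).
Parents of UnionMember: {ParentIncome, UrbanRes}.
Enumerating:
  P1: UnionMember <- UrbanRes -> Industry -> Tenure
  P2: UnionMember <- UrbanRes -> Tenure
That exhausts the simple backdoor paths. Count: 2.

2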